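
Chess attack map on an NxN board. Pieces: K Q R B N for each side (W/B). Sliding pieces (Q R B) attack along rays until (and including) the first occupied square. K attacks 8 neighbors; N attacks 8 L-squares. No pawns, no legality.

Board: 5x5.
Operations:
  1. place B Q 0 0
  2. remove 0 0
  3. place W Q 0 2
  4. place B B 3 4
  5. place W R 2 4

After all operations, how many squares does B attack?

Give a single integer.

Op 1: place BQ@(0,0)
Op 2: remove (0,0)
Op 3: place WQ@(0,2)
Op 4: place BB@(3,4)
Op 5: place WR@(2,4)
Per-piece attacks for B:
  BB@(3,4): attacks (4,3) (2,3) (1,2) (0,1)
Union (4 distinct): (0,1) (1,2) (2,3) (4,3)

Answer: 4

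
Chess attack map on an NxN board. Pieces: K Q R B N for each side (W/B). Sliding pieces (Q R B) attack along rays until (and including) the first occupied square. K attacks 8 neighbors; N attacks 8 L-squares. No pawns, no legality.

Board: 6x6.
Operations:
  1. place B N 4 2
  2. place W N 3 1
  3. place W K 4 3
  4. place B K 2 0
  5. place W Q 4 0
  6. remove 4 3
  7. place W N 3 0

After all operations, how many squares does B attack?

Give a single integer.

Answer: 9

Derivation:
Op 1: place BN@(4,2)
Op 2: place WN@(3,1)
Op 3: place WK@(4,3)
Op 4: place BK@(2,0)
Op 5: place WQ@(4,0)
Op 6: remove (4,3)
Op 7: place WN@(3,0)
Per-piece attacks for B:
  BK@(2,0): attacks (2,1) (3,0) (1,0) (3,1) (1,1)
  BN@(4,2): attacks (5,4) (3,4) (2,3) (5,0) (3,0) (2,1)
Union (9 distinct): (1,0) (1,1) (2,1) (2,3) (3,0) (3,1) (3,4) (5,0) (5,4)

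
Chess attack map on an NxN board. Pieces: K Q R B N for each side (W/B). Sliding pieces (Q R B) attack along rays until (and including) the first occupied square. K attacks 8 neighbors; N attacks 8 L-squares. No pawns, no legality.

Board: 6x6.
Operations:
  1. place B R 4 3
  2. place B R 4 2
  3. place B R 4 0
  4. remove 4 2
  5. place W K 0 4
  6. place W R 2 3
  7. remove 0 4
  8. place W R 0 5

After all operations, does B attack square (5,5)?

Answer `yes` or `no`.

Op 1: place BR@(4,3)
Op 2: place BR@(4,2)
Op 3: place BR@(4,0)
Op 4: remove (4,2)
Op 5: place WK@(0,4)
Op 6: place WR@(2,3)
Op 7: remove (0,4)
Op 8: place WR@(0,5)
Per-piece attacks for B:
  BR@(4,0): attacks (4,1) (4,2) (4,3) (5,0) (3,0) (2,0) (1,0) (0,0) [ray(0,1) blocked at (4,3)]
  BR@(4,3): attacks (4,4) (4,5) (4,2) (4,1) (4,0) (5,3) (3,3) (2,3) [ray(0,-1) blocked at (4,0); ray(-1,0) blocked at (2,3)]
B attacks (5,5): no

Answer: no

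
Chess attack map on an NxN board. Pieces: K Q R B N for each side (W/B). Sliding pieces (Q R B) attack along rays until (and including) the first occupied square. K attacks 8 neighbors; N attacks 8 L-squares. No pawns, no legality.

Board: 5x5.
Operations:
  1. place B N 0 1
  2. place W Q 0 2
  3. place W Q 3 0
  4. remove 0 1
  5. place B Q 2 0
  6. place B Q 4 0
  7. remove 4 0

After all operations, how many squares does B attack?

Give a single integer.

Answer: 11

Derivation:
Op 1: place BN@(0,1)
Op 2: place WQ@(0,2)
Op 3: place WQ@(3,0)
Op 4: remove (0,1)
Op 5: place BQ@(2,0)
Op 6: place BQ@(4,0)
Op 7: remove (4,0)
Per-piece attacks for B:
  BQ@(2,0): attacks (2,1) (2,2) (2,3) (2,4) (3,0) (1,0) (0,0) (3,1) (4,2) (1,1) (0,2) [ray(1,0) blocked at (3,0); ray(-1,1) blocked at (0,2)]
Union (11 distinct): (0,0) (0,2) (1,0) (1,1) (2,1) (2,2) (2,3) (2,4) (3,0) (3,1) (4,2)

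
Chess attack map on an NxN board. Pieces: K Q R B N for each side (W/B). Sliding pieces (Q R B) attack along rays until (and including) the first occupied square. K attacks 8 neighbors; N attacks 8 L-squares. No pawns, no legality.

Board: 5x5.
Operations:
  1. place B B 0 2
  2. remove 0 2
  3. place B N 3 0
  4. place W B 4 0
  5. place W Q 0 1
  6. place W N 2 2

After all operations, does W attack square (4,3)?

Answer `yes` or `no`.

Answer: yes

Derivation:
Op 1: place BB@(0,2)
Op 2: remove (0,2)
Op 3: place BN@(3,0)
Op 4: place WB@(4,0)
Op 5: place WQ@(0,1)
Op 6: place WN@(2,2)
Per-piece attacks for W:
  WQ@(0,1): attacks (0,2) (0,3) (0,4) (0,0) (1,1) (2,1) (3,1) (4,1) (1,2) (2,3) (3,4) (1,0)
  WN@(2,2): attacks (3,4) (4,3) (1,4) (0,3) (3,0) (4,1) (1,0) (0,1)
  WB@(4,0): attacks (3,1) (2,2) [ray(-1,1) blocked at (2,2)]
W attacks (4,3): yes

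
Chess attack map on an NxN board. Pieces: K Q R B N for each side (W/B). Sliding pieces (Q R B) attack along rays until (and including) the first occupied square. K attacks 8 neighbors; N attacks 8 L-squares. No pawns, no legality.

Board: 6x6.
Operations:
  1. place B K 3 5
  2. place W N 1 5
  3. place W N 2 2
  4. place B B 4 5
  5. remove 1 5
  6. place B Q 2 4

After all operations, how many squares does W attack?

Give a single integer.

Answer: 8

Derivation:
Op 1: place BK@(3,5)
Op 2: place WN@(1,5)
Op 3: place WN@(2,2)
Op 4: place BB@(4,5)
Op 5: remove (1,5)
Op 6: place BQ@(2,4)
Per-piece attacks for W:
  WN@(2,2): attacks (3,4) (4,3) (1,4) (0,3) (3,0) (4,1) (1,0) (0,1)
Union (8 distinct): (0,1) (0,3) (1,0) (1,4) (3,0) (3,4) (4,1) (4,3)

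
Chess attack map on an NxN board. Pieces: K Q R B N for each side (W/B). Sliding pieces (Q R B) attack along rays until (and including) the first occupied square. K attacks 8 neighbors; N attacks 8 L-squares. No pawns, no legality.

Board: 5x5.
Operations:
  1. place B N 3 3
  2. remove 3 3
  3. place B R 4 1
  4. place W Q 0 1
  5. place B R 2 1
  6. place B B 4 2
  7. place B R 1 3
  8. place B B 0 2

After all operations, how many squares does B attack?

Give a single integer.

Answer: 18

Derivation:
Op 1: place BN@(3,3)
Op 2: remove (3,3)
Op 3: place BR@(4,1)
Op 4: place WQ@(0,1)
Op 5: place BR@(2,1)
Op 6: place BB@(4,2)
Op 7: place BR@(1,3)
Op 8: place BB@(0,2)
Per-piece attacks for B:
  BB@(0,2): attacks (1,3) (1,1) (2,0) [ray(1,1) blocked at (1,3)]
  BR@(1,3): attacks (1,4) (1,2) (1,1) (1,0) (2,3) (3,3) (4,3) (0,3)
  BR@(2,1): attacks (2,2) (2,3) (2,4) (2,0) (3,1) (4,1) (1,1) (0,1) [ray(1,0) blocked at (4,1); ray(-1,0) blocked at (0,1)]
  BR@(4,1): attacks (4,2) (4,0) (3,1) (2,1) [ray(0,1) blocked at (4,2); ray(-1,0) blocked at (2,1)]
  BB@(4,2): attacks (3,3) (2,4) (3,1) (2,0)
Union (18 distinct): (0,1) (0,3) (1,0) (1,1) (1,2) (1,3) (1,4) (2,0) (2,1) (2,2) (2,3) (2,4) (3,1) (3,3) (4,0) (4,1) (4,2) (4,3)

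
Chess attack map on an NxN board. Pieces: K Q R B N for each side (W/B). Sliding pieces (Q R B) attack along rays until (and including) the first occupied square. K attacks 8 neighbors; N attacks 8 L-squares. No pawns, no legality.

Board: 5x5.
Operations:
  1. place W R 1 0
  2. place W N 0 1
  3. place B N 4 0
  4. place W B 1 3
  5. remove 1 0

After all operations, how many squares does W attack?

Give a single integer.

Answer: 8

Derivation:
Op 1: place WR@(1,0)
Op 2: place WN@(0,1)
Op 3: place BN@(4,0)
Op 4: place WB@(1,3)
Op 5: remove (1,0)
Per-piece attacks for W:
  WN@(0,1): attacks (1,3) (2,2) (2,0)
  WB@(1,3): attacks (2,4) (2,2) (3,1) (4,0) (0,4) (0,2) [ray(1,-1) blocked at (4,0)]
Union (8 distinct): (0,2) (0,4) (1,3) (2,0) (2,2) (2,4) (3,1) (4,0)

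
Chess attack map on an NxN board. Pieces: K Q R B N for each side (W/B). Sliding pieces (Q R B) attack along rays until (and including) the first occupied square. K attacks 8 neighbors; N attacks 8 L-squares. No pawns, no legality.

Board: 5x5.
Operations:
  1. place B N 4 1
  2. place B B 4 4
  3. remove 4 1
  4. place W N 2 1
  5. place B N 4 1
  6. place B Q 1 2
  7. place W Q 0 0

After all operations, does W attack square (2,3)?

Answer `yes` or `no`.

Answer: no

Derivation:
Op 1: place BN@(4,1)
Op 2: place BB@(4,4)
Op 3: remove (4,1)
Op 4: place WN@(2,1)
Op 5: place BN@(4,1)
Op 6: place BQ@(1,2)
Op 7: place WQ@(0,0)
Per-piece attacks for W:
  WQ@(0,0): attacks (0,1) (0,2) (0,3) (0,4) (1,0) (2,0) (3,0) (4,0) (1,1) (2,2) (3,3) (4,4) [ray(1,1) blocked at (4,4)]
  WN@(2,1): attacks (3,3) (4,2) (1,3) (0,2) (4,0) (0,0)
W attacks (2,3): no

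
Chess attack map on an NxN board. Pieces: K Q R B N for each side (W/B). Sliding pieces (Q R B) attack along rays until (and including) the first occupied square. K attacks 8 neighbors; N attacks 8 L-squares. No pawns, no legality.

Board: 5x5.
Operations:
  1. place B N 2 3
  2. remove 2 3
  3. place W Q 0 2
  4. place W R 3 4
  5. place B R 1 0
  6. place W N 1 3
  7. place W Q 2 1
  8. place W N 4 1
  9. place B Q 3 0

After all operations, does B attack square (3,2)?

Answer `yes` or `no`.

Op 1: place BN@(2,3)
Op 2: remove (2,3)
Op 3: place WQ@(0,2)
Op 4: place WR@(3,4)
Op 5: place BR@(1,0)
Op 6: place WN@(1,3)
Op 7: place WQ@(2,1)
Op 8: place WN@(4,1)
Op 9: place BQ@(3,0)
Per-piece attacks for B:
  BR@(1,0): attacks (1,1) (1,2) (1,3) (2,0) (3,0) (0,0) [ray(0,1) blocked at (1,3); ray(1,0) blocked at (3,0)]
  BQ@(3,0): attacks (3,1) (3,2) (3,3) (3,4) (4,0) (2,0) (1,0) (4,1) (2,1) [ray(0,1) blocked at (3,4); ray(-1,0) blocked at (1,0); ray(1,1) blocked at (4,1); ray(-1,1) blocked at (2,1)]
B attacks (3,2): yes

Answer: yes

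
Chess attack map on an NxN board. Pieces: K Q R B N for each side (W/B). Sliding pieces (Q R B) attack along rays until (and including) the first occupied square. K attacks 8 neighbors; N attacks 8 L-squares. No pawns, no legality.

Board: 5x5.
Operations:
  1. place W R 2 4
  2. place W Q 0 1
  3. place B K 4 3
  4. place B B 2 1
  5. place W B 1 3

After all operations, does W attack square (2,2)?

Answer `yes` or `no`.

Answer: yes

Derivation:
Op 1: place WR@(2,4)
Op 2: place WQ@(0,1)
Op 3: place BK@(4,3)
Op 4: place BB@(2,1)
Op 5: place WB@(1,3)
Per-piece attacks for W:
  WQ@(0,1): attacks (0,2) (0,3) (0,4) (0,0) (1,1) (2,1) (1,2) (2,3) (3,4) (1,0) [ray(1,0) blocked at (2,1)]
  WB@(1,3): attacks (2,4) (2,2) (3,1) (4,0) (0,4) (0,2) [ray(1,1) blocked at (2,4)]
  WR@(2,4): attacks (2,3) (2,2) (2,1) (3,4) (4,4) (1,4) (0,4) [ray(0,-1) blocked at (2,1)]
W attacks (2,2): yes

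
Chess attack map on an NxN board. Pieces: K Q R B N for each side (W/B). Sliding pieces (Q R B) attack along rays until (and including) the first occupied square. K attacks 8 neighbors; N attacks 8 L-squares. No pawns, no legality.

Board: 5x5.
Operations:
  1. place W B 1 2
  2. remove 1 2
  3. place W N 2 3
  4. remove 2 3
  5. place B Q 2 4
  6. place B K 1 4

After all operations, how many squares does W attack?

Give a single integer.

Op 1: place WB@(1,2)
Op 2: remove (1,2)
Op 3: place WN@(2,3)
Op 4: remove (2,3)
Op 5: place BQ@(2,4)
Op 6: place BK@(1,4)
Per-piece attacks for W:
Union (0 distinct): (none)

Answer: 0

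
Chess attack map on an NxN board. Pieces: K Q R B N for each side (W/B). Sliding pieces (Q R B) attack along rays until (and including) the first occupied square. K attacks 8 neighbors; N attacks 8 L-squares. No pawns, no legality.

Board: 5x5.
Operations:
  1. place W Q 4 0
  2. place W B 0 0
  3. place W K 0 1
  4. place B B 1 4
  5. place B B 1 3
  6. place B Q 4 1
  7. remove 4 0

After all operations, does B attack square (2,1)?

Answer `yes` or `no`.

Answer: yes

Derivation:
Op 1: place WQ@(4,0)
Op 2: place WB@(0,0)
Op 3: place WK@(0,1)
Op 4: place BB@(1,4)
Op 5: place BB@(1,3)
Op 6: place BQ@(4,1)
Op 7: remove (4,0)
Per-piece attacks for B:
  BB@(1,3): attacks (2,4) (2,2) (3,1) (4,0) (0,4) (0,2)
  BB@(1,4): attacks (2,3) (3,2) (4,1) (0,3) [ray(1,-1) blocked at (4,1)]
  BQ@(4,1): attacks (4,2) (4,3) (4,4) (4,0) (3,1) (2,1) (1,1) (0,1) (3,2) (2,3) (1,4) (3,0) [ray(-1,0) blocked at (0,1); ray(-1,1) blocked at (1,4)]
B attacks (2,1): yes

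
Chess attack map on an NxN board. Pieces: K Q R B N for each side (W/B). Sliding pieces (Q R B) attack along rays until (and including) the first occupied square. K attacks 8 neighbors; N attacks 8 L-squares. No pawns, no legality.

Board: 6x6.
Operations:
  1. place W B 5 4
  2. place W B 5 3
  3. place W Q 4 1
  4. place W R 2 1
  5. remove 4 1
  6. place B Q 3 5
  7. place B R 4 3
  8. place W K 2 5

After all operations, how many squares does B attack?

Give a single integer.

Op 1: place WB@(5,4)
Op 2: place WB@(5,3)
Op 3: place WQ@(4,1)
Op 4: place WR@(2,1)
Op 5: remove (4,1)
Op 6: place BQ@(3,5)
Op 7: place BR@(4,3)
Op 8: place WK@(2,5)
Per-piece attacks for B:
  BQ@(3,5): attacks (3,4) (3,3) (3,2) (3,1) (3,0) (4,5) (5,5) (2,5) (4,4) (5,3) (2,4) (1,3) (0,2) [ray(-1,0) blocked at (2,5); ray(1,-1) blocked at (5,3)]
  BR@(4,3): attacks (4,4) (4,5) (4,2) (4,1) (4,0) (5,3) (3,3) (2,3) (1,3) (0,3) [ray(1,0) blocked at (5,3)]
Union (18 distinct): (0,2) (0,3) (1,3) (2,3) (2,4) (2,5) (3,0) (3,1) (3,2) (3,3) (3,4) (4,0) (4,1) (4,2) (4,4) (4,5) (5,3) (5,5)

Answer: 18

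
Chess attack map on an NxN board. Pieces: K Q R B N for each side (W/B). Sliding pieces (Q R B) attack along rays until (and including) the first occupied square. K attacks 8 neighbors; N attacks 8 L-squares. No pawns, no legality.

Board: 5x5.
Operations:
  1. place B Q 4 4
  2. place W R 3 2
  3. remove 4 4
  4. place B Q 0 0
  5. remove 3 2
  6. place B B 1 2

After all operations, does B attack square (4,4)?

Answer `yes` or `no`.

Answer: yes

Derivation:
Op 1: place BQ@(4,4)
Op 2: place WR@(3,2)
Op 3: remove (4,4)
Op 4: place BQ@(0,0)
Op 5: remove (3,2)
Op 6: place BB@(1,2)
Per-piece attacks for B:
  BQ@(0,0): attacks (0,1) (0,2) (0,3) (0,4) (1,0) (2,0) (3,0) (4,0) (1,1) (2,2) (3,3) (4,4)
  BB@(1,2): attacks (2,3) (3,4) (2,1) (3,0) (0,3) (0,1)
B attacks (4,4): yes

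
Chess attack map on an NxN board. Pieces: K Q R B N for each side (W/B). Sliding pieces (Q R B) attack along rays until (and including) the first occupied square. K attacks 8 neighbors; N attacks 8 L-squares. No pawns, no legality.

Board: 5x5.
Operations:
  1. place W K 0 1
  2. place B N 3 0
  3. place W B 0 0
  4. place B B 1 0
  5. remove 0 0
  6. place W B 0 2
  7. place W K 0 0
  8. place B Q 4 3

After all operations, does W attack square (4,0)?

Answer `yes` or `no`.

Answer: no

Derivation:
Op 1: place WK@(0,1)
Op 2: place BN@(3,0)
Op 3: place WB@(0,0)
Op 4: place BB@(1,0)
Op 5: remove (0,0)
Op 6: place WB@(0,2)
Op 7: place WK@(0,0)
Op 8: place BQ@(4,3)
Per-piece attacks for W:
  WK@(0,0): attacks (0,1) (1,0) (1,1)
  WK@(0,1): attacks (0,2) (0,0) (1,1) (1,2) (1,0)
  WB@(0,2): attacks (1,3) (2,4) (1,1) (2,0)
W attacks (4,0): no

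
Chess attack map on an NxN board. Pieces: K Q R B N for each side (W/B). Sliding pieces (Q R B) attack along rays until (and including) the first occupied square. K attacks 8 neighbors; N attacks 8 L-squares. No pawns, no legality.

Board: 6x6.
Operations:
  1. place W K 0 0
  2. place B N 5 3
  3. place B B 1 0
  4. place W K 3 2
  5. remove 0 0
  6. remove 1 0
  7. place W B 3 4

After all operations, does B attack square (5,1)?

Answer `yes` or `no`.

Op 1: place WK@(0,0)
Op 2: place BN@(5,3)
Op 3: place BB@(1,0)
Op 4: place WK@(3,2)
Op 5: remove (0,0)
Op 6: remove (1,0)
Op 7: place WB@(3,4)
Per-piece attacks for B:
  BN@(5,3): attacks (4,5) (3,4) (4,1) (3,2)
B attacks (5,1): no

Answer: no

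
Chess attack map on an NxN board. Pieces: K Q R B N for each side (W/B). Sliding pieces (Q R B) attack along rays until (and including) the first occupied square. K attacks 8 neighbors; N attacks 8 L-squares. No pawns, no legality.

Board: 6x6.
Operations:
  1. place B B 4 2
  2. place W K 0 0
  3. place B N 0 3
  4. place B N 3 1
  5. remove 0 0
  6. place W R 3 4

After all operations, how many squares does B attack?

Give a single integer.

Op 1: place BB@(4,2)
Op 2: place WK@(0,0)
Op 3: place BN@(0,3)
Op 4: place BN@(3,1)
Op 5: remove (0,0)
Op 6: place WR@(3,4)
Per-piece attacks for B:
  BN@(0,3): attacks (1,5) (2,4) (1,1) (2,2)
  BN@(3,1): attacks (4,3) (5,2) (2,3) (1,2) (5,0) (1,0)
  BB@(4,2): attacks (5,3) (5,1) (3,3) (2,4) (1,5) (3,1) [ray(-1,-1) blocked at (3,1)]
Union (14 distinct): (1,0) (1,1) (1,2) (1,5) (2,2) (2,3) (2,4) (3,1) (3,3) (4,3) (5,0) (5,1) (5,2) (5,3)

Answer: 14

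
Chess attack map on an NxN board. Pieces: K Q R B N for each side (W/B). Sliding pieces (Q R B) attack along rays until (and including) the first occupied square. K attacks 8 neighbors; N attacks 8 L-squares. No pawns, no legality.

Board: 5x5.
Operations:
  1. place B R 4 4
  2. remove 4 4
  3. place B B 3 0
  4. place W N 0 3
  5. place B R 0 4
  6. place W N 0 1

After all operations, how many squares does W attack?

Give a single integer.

Op 1: place BR@(4,4)
Op 2: remove (4,4)
Op 3: place BB@(3,0)
Op 4: place WN@(0,3)
Op 5: place BR@(0,4)
Op 6: place WN@(0,1)
Per-piece attacks for W:
  WN@(0,1): attacks (1,3) (2,2) (2,0)
  WN@(0,3): attacks (2,4) (1,1) (2,2)
Union (5 distinct): (1,1) (1,3) (2,0) (2,2) (2,4)

Answer: 5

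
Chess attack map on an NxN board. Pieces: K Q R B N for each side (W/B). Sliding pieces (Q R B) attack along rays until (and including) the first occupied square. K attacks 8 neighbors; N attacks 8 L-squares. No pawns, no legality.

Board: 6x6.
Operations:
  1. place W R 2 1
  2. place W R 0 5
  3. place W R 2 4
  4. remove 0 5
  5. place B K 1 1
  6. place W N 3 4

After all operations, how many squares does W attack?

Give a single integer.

Op 1: place WR@(2,1)
Op 2: place WR@(0,5)
Op 3: place WR@(2,4)
Op 4: remove (0,5)
Op 5: place BK@(1,1)
Op 6: place WN@(3,4)
Per-piece attacks for W:
  WR@(2,1): attacks (2,2) (2,3) (2,4) (2,0) (3,1) (4,1) (5,1) (1,1) [ray(0,1) blocked at (2,4); ray(-1,0) blocked at (1,1)]
  WR@(2,4): attacks (2,5) (2,3) (2,2) (2,1) (3,4) (1,4) (0,4) [ray(0,-1) blocked at (2,1); ray(1,0) blocked at (3,4)]
  WN@(3,4): attacks (5,5) (1,5) (4,2) (5,3) (2,2) (1,3)
Union (18 distinct): (0,4) (1,1) (1,3) (1,4) (1,5) (2,0) (2,1) (2,2) (2,3) (2,4) (2,5) (3,1) (3,4) (4,1) (4,2) (5,1) (5,3) (5,5)

Answer: 18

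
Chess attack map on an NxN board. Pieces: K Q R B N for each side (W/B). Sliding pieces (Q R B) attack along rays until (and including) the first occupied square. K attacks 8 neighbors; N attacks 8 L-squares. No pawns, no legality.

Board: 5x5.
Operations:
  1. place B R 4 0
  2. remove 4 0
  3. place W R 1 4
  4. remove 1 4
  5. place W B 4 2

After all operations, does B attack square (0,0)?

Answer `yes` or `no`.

Op 1: place BR@(4,0)
Op 2: remove (4,0)
Op 3: place WR@(1,4)
Op 4: remove (1,4)
Op 5: place WB@(4,2)
Per-piece attacks for B:
B attacks (0,0): no

Answer: no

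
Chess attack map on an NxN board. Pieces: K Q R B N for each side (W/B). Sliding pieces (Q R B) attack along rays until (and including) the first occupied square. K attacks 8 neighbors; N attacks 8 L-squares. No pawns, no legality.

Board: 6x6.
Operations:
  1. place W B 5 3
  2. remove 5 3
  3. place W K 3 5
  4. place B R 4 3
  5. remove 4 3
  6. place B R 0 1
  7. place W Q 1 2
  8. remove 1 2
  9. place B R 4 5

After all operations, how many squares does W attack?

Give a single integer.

Answer: 5

Derivation:
Op 1: place WB@(5,3)
Op 2: remove (5,3)
Op 3: place WK@(3,5)
Op 4: place BR@(4,3)
Op 5: remove (4,3)
Op 6: place BR@(0,1)
Op 7: place WQ@(1,2)
Op 8: remove (1,2)
Op 9: place BR@(4,5)
Per-piece attacks for W:
  WK@(3,5): attacks (3,4) (4,5) (2,5) (4,4) (2,4)
Union (5 distinct): (2,4) (2,5) (3,4) (4,4) (4,5)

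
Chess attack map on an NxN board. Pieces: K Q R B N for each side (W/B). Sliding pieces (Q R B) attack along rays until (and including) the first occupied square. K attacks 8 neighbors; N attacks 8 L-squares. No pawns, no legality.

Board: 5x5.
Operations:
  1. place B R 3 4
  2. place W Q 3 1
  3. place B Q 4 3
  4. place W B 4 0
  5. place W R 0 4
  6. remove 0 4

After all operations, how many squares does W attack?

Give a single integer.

Answer: 15

Derivation:
Op 1: place BR@(3,4)
Op 2: place WQ@(3,1)
Op 3: place BQ@(4,3)
Op 4: place WB@(4,0)
Op 5: place WR@(0,4)
Op 6: remove (0,4)
Per-piece attacks for W:
  WQ@(3,1): attacks (3,2) (3,3) (3,4) (3,0) (4,1) (2,1) (1,1) (0,1) (4,2) (4,0) (2,2) (1,3) (0,4) (2,0) [ray(0,1) blocked at (3,4); ray(1,-1) blocked at (4,0)]
  WB@(4,0): attacks (3,1) [ray(-1,1) blocked at (3,1)]
Union (15 distinct): (0,1) (0,4) (1,1) (1,3) (2,0) (2,1) (2,2) (3,0) (3,1) (3,2) (3,3) (3,4) (4,0) (4,1) (4,2)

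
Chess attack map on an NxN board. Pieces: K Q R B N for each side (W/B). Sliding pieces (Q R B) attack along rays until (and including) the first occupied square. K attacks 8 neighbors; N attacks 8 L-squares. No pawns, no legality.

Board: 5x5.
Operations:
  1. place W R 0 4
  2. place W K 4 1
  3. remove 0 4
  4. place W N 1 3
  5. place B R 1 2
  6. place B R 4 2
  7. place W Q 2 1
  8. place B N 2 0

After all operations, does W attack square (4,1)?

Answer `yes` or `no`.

Op 1: place WR@(0,4)
Op 2: place WK@(4,1)
Op 3: remove (0,4)
Op 4: place WN@(1,3)
Op 5: place BR@(1,2)
Op 6: place BR@(4,2)
Op 7: place WQ@(2,1)
Op 8: place BN@(2,0)
Per-piece attacks for W:
  WN@(1,3): attacks (3,4) (2,1) (3,2) (0,1)
  WQ@(2,1): attacks (2,2) (2,3) (2,4) (2,0) (3,1) (4,1) (1,1) (0,1) (3,2) (4,3) (3,0) (1,2) (1,0) [ray(0,-1) blocked at (2,0); ray(1,0) blocked at (4,1); ray(-1,1) blocked at (1,2)]
  WK@(4,1): attacks (4,2) (4,0) (3,1) (3,2) (3,0)
W attacks (4,1): yes

Answer: yes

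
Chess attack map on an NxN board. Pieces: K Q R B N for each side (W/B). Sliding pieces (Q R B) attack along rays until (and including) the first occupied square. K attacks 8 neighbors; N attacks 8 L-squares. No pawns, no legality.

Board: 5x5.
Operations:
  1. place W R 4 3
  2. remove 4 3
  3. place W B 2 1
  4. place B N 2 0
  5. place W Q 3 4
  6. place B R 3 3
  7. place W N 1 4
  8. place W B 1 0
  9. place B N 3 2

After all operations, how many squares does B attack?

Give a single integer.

Op 1: place WR@(4,3)
Op 2: remove (4,3)
Op 3: place WB@(2,1)
Op 4: place BN@(2,0)
Op 5: place WQ@(3,4)
Op 6: place BR@(3,3)
Op 7: place WN@(1,4)
Op 8: place WB@(1,0)
Op 9: place BN@(3,2)
Per-piece attacks for B:
  BN@(2,0): attacks (3,2) (4,1) (1,2) (0,1)
  BN@(3,2): attacks (4,4) (2,4) (1,3) (4,0) (2,0) (1,1)
  BR@(3,3): attacks (3,4) (3,2) (4,3) (2,3) (1,3) (0,3) [ray(0,1) blocked at (3,4); ray(0,-1) blocked at (3,2)]
Union (14 distinct): (0,1) (0,3) (1,1) (1,2) (1,3) (2,0) (2,3) (2,4) (3,2) (3,4) (4,0) (4,1) (4,3) (4,4)

Answer: 14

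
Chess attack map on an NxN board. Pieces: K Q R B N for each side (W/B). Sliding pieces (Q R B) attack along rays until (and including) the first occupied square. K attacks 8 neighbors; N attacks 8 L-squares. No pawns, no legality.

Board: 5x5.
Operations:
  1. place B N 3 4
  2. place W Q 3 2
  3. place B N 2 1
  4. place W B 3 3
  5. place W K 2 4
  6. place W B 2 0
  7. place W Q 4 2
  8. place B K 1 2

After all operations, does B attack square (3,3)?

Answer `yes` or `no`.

Answer: yes

Derivation:
Op 1: place BN@(3,4)
Op 2: place WQ@(3,2)
Op 3: place BN@(2,1)
Op 4: place WB@(3,3)
Op 5: place WK@(2,4)
Op 6: place WB@(2,0)
Op 7: place WQ@(4,2)
Op 8: place BK@(1,2)
Per-piece attacks for B:
  BK@(1,2): attacks (1,3) (1,1) (2,2) (0,2) (2,3) (2,1) (0,3) (0,1)
  BN@(2,1): attacks (3,3) (4,2) (1,3) (0,2) (4,0) (0,0)
  BN@(3,4): attacks (4,2) (2,2) (1,3)
B attacks (3,3): yes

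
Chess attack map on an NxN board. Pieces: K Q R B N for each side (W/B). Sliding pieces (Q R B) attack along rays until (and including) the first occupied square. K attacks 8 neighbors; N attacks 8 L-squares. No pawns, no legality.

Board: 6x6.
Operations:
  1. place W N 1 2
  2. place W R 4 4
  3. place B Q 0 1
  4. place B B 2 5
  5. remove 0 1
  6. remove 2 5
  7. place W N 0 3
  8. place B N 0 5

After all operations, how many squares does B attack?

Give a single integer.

Op 1: place WN@(1,2)
Op 2: place WR@(4,4)
Op 3: place BQ@(0,1)
Op 4: place BB@(2,5)
Op 5: remove (0,1)
Op 6: remove (2,5)
Op 7: place WN@(0,3)
Op 8: place BN@(0,5)
Per-piece attacks for B:
  BN@(0,5): attacks (1,3) (2,4)
Union (2 distinct): (1,3) (2,4)

Answer: 2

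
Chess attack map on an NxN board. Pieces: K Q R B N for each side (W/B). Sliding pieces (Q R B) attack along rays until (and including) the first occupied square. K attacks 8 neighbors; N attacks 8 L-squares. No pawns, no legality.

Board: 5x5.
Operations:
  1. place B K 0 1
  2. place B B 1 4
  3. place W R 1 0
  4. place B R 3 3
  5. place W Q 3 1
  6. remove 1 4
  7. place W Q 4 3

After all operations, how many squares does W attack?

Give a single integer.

Op 1: place BK@(0,1)
Op 2: place BB@(1,4)
Op 3: place WR@(1,0)
Op 4: place BR@(3,3)
Op 5: place WQ@(3,1)
Op 6: remove (1,4)
Op 7: place WQ@(4,3)
Per-piece attacks for W:
  WR@(1,0): attacks (1,1) (1,2) (1,3) (1,4) (2,0) (3,0) (4,0) (0,0)
  WQ@(3,1): attacks (3,2) (3,3) (3,0) (4,1) (2,1) (1,1) (0,1) (4,2) (4,0) (2,2) (1,3) (0,4) (2,0) [ray(0,1) blocked at (3,3); ray(-1,0) blocked at (0,1)]
  WQ@(4,3): attacks (4,4) (4,2) (4,1) (4,0) (3,3) (3,4) (3,2) (2,1) (1,0) [ray(-1,0) blocked at (3,3); ray(-1,-1) blocked at (1,0)]
Union (19 distinct): (0,0) (0,1) (0,4) (1,0) (1,1) (1,2) (1,3) (1,4) (2,0) (2,1) (2,2) (3,0) (3,2) (3,3) (3,4) (4,0) (4,1) (4,2) (4,4)

Answer: 19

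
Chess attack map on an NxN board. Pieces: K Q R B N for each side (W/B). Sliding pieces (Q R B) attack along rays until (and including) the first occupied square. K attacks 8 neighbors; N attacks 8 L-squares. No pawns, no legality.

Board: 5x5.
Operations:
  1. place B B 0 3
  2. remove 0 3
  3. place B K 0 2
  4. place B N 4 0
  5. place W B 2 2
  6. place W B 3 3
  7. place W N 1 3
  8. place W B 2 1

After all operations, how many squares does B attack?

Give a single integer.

Answer: 7

Derivation:
Op 1: place BB@(0,3)
Op 2: remove (0,3)
Op 3: place BK@(0,2)
Op 4: place BN@(4,0)
Op 5: place WB@(2,2)
Op 6: place WB@(3,3)
Op 7: place WN@(1,3)
Op 8: place WB@(2,1)
Per-piece attacks for B:
  BK@(0,2): attacks (0,3) (0,1) (1,2) (1,3) (1,1)
  BN@(4,0): attacks (3,2) (2,1)
Union (7 distinct): (0,1) (0,3) (1,1) (1,2) (1,3) (2,1) (3,2)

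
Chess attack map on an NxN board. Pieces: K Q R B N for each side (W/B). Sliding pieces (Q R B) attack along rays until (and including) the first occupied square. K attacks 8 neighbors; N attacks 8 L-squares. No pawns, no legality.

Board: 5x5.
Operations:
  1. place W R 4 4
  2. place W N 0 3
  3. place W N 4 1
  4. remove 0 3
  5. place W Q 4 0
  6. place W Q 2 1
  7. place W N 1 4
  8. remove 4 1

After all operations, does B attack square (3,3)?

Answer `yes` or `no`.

Op 1: place WR@(4,4)
Op 2: place WN@(0,3)
Op 3: place WN@(4,1)
Op 4: remove (0,3)
Op 5: place WQ@(4,0)
Op 6: place WQ@(2,1)
Op 7: place WN@(1,4)
Op 8: remove (4,1)
Per-piece attacks for B:
B attacks (3,3): no

Answer: no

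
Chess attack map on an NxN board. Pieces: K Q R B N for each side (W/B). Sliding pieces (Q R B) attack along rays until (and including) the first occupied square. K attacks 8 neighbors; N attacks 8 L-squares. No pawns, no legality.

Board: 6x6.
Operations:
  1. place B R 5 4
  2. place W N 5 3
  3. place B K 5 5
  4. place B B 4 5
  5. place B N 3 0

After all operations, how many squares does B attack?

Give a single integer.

Op 1: place BR@(5,4)
Op 2: place WN@(5,3)
Op 3: place BK@(5,5)
Op 4: place BB@(4,5)
Op 5: place BN@(3,0)
Per-piece attacks for B:
  BN@(3,0): attacks (4,2) (5,1) (2,2) (1,1)
  BB@(4,5): attacks (5,4) (3,4) (2,3) (1,2) (0,1) [ray(1,-1) blocked at (5,4)]
  BR@(5,4): attacks (5,5) (5,3) (4,4) (3,4) (2,4) (1,4) (0,4) [ray(0,1) blocked at (5,5); ray(0,-1) blocked at (5,3)]
  BK@(5,5): attacks (5,4) (4,5) (4,4)
Union (16 distinct): (0,1) (0,4) (1,1) (1,2) (1,4) (2,2) (2,3) (2,4) (3,4) (4,2) (4,4) (4,5) (5,1) (5,3) (5,4) (5,5)

Answer: 16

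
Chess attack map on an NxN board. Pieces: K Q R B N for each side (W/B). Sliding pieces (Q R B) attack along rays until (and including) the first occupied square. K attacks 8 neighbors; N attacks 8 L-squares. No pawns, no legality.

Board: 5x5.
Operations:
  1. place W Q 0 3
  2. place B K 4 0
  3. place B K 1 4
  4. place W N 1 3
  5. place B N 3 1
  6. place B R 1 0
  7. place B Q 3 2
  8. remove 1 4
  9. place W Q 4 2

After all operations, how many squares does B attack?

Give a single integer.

Answer: 19

Derivation:
Op 1: place WQ@(0,3)
Op 2: place BK@(4,0)
Op 3: place BK@(1,4)
Op 4: place WN@(1,3)
Op 5: place BN@(3,1)
Op 6: place BR@(1,0)
Op 7: place BQ@(3,2)
Op 8: remove (1,4)
Op 9: place WQ@(4,2)
Per-piece attacks for B:
  BR@(1,0): attacks (1,1) (1,2) (1,3) (2,0) (3,0) (4,0) (0,0) [ray(0,1) blocked at (1,3); ray(1,0) blocked at (4,0)]
  BN@(3,1): attacks (4,3) (2,3) (1,2) (1,0)
  BQ@(3,2): attacks (3,3) (3,4) (3,1) (4,2) (2,2) (1,2) (0,2) (4,3) (4,1) (2,3) (1,4) (2,1) (1,0) [ray(0,-1) blocked at (3,1); ray(1,0) blocked at (4,2); ray(-1,-1) blocked at (1,0)]
  BK@(4,0): attacks (4,1) (3,0) (3,1)
Union (19 distinct): (0,0) (0,2) (1,0) (1,1) (1,2) (1,3) (1,4) (2,0) (2,1) (2,2) (2,3) (3,0) (3,1) (3,3) (3,4) (4,0) (4,1) (4,2) (4,3)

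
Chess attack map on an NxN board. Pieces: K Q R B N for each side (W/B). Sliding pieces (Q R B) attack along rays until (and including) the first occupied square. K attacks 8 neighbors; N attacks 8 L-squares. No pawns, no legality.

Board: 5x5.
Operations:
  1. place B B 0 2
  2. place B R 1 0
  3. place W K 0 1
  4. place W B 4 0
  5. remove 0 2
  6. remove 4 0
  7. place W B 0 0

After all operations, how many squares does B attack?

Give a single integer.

Answer: 8

Derivation:
Op 1: place BB@(0,2)
Op 2: place BR@(1,0)
Op 3: place WK@(0,1)
Op 4: place WB@(4,0)
Op 5: remove (0,2)
Op 6: remove (4,0)
Op 7: place WB@(0,0)
Per-piece attacks for B:
  BR@(1,0): attacks (1,1) (1,2) (1,3) (1,4) (2,0) (3,0) (4,0) (0,0) [ray(-1,0) blocked at (0,0)]
Union (8 distinct): (0,0) (1,1) (1,2) (1,3) (1,4) (2,0) (3,0) (4,0)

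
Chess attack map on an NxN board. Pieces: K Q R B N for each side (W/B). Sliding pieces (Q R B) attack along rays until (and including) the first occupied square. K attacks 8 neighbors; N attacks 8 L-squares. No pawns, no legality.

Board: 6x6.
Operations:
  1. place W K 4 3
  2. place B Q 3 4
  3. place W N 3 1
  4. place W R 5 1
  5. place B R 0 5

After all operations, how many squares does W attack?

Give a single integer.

Answer: 16

Derivation:
Op 1: place WK@(4,3)
Op 2: place BQ@(3,4)
Op 3: place WN@(3,1)
Op 4: place WR@(5,1)
Op 5: place BR@(0,5)
Per-piece attacks for W:
  WN@(3,1): attacks (4,3) (5,2) (2,3) (1,2) (5,0) (1,0)
  WK@(4,3): attacks (4,4) (4,2) (5,3) (3,3) (5,4) (5,2) (3,4) (3,2)
  WR@(5,1): attacks (5,2) (5,3) (5,4) (5,5) (5,0) (4,1) (3,1) [ray(-1,0) blocked at (3,1)]
Union (16 distinct): (1,0) (1,2) (2,3) (3,1) (3,2) (3,3) (3,4) (4,1) (4,2) (4,3) (4,4) (5,0) (5,2) (5,3) (5,4) (5,5)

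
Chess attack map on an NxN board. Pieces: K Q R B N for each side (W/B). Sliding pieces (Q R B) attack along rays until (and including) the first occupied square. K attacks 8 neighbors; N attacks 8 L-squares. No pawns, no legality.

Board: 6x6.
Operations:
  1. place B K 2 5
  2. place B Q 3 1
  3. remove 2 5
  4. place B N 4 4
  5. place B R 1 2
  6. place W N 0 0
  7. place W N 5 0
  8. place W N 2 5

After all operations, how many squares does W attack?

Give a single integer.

Answer: 8

Derivation:
Op 1: place BK@(2,5)
Op 2: place BQ@(3,1)
Op 3: remove (2,5)
Op 4: place BN@(4,4)
Op 5: place BR@(1,2)
Op 6: place WN@(0,0)
Op 7: place WN@(5,0)
Op 8: place WN@(2,5)
Per-piece attacks for W:
  WN@(0,0): attacks (1,2) (2,1)
  WN@(2,5): attacks (3,3) (4,4) (1,3) (0,4)
  WN@(5,0): attacks (4,2) (3,1)
Union (8 distinct): (0,4) (1,2) (1,3) (2,1) (3,1) (3,3) (4,2) (4,4)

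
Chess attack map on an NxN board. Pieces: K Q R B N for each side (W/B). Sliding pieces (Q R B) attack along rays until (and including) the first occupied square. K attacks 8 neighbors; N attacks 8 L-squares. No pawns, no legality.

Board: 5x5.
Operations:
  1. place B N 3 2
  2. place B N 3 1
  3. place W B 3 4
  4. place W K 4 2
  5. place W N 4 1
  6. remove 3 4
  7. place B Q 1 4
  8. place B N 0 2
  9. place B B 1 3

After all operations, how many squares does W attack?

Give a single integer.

Op 1: place BN@(3,2)
Op 2: place BN@(3,1)
Op 3: place WB@(3,4)
Op 4: place WK@(4,2)
Op 5: place WN@(4,1)
Op 6: remove (3,4)
Op 7: place BQ@(1,4)
Op 8: place BN@(0,2)
Op 9: place BB@(1,3)
Per-piece attacks for W:
  WN@(4,1): attacks (3,3) (2,2) (2,0)
  WK@(4,2): attacks (4,3) (4,1) (3,2) (3,3) (3,1)
Union (7 distinct): (2,0) (2,2) (3,1) (3,2) (3,3) (4,1) (4,3)

Answer: 7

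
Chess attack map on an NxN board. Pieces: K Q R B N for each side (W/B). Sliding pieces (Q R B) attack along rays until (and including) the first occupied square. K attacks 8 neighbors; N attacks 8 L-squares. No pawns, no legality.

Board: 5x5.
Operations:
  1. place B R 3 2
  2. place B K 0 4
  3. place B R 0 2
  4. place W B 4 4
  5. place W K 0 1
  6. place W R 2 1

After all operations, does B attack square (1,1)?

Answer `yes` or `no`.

Op 1: place BR@(3,2)
Op 2: place BK@(0,4)
Op 3: place BR@(0,2)
Op 4: place WB@(4,4)
Op 5: place WK@(0,1)
Op 6: place WR@(2,1)
Per-piece attacks for B:
  BR@(0,2): attacks (0,3) (0,4) (0,1) (1,2) (2,2) (3,2) [ray(0,1) blocked at (0,4); ray(0,-1) blocked at (0,1); ray(1,0) blocked at (3,2)]
  BK@(0,4): attacks (0,3) (1,4) (1,3)
  BR@(3,2): attacks (3,3) (3,4) (3,1) (3,0) (4,2) (2,2) (1,2) (0,2) [ray(-1,0) blocked at (0,2)]
B attacks (1,1): no

Answer: no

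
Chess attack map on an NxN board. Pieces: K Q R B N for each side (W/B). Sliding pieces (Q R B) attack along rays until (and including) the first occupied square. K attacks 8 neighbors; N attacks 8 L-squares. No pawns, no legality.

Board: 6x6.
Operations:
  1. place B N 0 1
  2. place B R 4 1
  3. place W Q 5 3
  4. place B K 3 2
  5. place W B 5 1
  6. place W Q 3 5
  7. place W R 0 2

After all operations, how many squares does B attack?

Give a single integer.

Answer: 16

Derivation:
Op 1: place BN@(0,1)
Op 2: place BR@(4,1)
Op 3: place WQ@(5,3)
Op 4: place BK@(3,2)
Op 5: place WB@(5,1)
Op 6: place WQ@(3,5)
Op 7: place WR@(0,2)
Per-piece attacks for B:
  BN@(0,1): attacks (1,3) (2,2) (2,0)
  BK@(3,2): attacks (3,3) (3,1) (4,2) (2,2) (4,3) (4,1) (2,3) (2,1)
  BR@(4,1): attacks (4,2) (4,3) (4,4) (4,5) (4,0) (5,1) (3,1) (2,1) (1,1) (0,1) [ray(1,0) blocked at (5,1); ray(-1,0) blocked at (0,1)]
Union (16 distinct): (0,1) (1,1) (1,3) (2,0) (2,1) (2,2) (2,3) (3,1) (3,3) (4,0) (4,1) (4,2) (4,3) (4,4) (4,5) (5,1)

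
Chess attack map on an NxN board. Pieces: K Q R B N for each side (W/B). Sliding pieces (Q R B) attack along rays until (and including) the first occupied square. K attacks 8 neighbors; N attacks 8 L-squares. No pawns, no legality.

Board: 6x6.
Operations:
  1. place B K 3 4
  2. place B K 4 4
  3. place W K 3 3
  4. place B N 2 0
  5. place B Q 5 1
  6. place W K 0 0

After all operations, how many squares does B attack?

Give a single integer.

Answer: 23

Derivation:
Op 1: place BK@(3,4)
Op 2: place BK@(4,4)
Op 3: place WK@(3,3)
Op 4: place BN@(2,0)
Op 5: place BQ@(5,1)
Op 6: place WK@(0,0)
Per-piece attacks for B:
  BN@(2,0): attacks (3,2) (4,1) (1,2) (0,1)
  BK@(3,4): attacks (3,5) (3,3) (4,4) (2,4) (4,5) (4,3) (2,5) (2,3)
  BK@(4,4): attacks (4,5) (4,3) (5,4) (3,4) (5,5) (5,3) (3,5) (3,3)
  BQ@(5,1): attacks (5,2) (5,3) (5,4) (5,5) (5,0) (4,1) (3,1) (2,1) (1,1) (0,1) (4,2) (3,3) (4,0) [ray(-1,1) blocked at (3,3)]
Union (23 distinct): (0,1) (1,1) (1,2) (2,1) (2,3) (2,4) (2,5) (3,1) (3,2) (3,3) (3,4) (3,5) (4,0) (4,1) (4,2) (4,3) (4,4) (4,5) (5,0) (5,2) (5,3) (5,4) (5,5)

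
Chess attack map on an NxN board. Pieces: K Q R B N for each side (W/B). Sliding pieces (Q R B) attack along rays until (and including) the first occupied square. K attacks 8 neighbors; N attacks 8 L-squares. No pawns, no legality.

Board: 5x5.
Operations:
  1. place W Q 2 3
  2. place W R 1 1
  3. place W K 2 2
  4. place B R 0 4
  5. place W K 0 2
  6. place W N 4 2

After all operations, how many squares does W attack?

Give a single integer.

Answer: 18

Derivation:
Op 1: place WQ@(2,3)
Op 2: place WR@(1,1)
Op 3: place WK@(2,2)
Op 4: place BR@(0,4)
Op 5: place WK@(0,2)
Op 6: place WN@(4,2)
Per-piece attacks for W:
  WK@(0,2): attacks (0,3) (0,1) (1,2) (1,3) (1,1)
  WR@(1,1): attacks (1,2) (1,3) (1,4) (1,0) (2,1) (3,1) (4,1) (0,1)
  WK@(2,2): attacks (2,3) (2,1) (3,2) (1,2) (3,3) (3,1) (1,3) (1,1)
  WQ@(2,3): attacks (2,4) (2,2) (3,3) (4,3) (1,3) (0,3) (3,4) (3,2) (4,1) (1,4) (1,2) (0,1) [ray(0,-1) blocked at (2,2)]
  WN@(4,2): attacks (3,4) (2,3) (3,0) (2,1)
Union (18 distinct): (0,1) (0,3) (1,0) (1,1) (1,2) (1,3) (1,4) (2,1) (2,2) (2,3) (2,4) (3,0) (3,1) (3,2) (3,3) (3,4) (4,1) (4,3)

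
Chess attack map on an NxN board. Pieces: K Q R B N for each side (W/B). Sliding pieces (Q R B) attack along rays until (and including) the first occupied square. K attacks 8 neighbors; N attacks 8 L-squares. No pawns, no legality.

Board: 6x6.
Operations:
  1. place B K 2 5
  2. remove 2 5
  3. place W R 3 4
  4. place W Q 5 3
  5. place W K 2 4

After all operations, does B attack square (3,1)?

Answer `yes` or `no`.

Op 1: place BK@(2,5)
Op 2: remove (2,5)
Op 3: place WR@(3,4)
Op 4: place WQ@(5,3)
Op 5: place WK@(2,4)
Per-piece attacks for B:
B attacks (3,1): no

Answer: no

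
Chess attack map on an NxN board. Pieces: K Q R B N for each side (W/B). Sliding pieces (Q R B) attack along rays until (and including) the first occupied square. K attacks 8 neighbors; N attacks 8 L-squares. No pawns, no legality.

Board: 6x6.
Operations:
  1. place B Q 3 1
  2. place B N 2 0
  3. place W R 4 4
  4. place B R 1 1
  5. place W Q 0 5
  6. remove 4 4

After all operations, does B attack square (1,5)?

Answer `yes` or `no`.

Op 1: place BQ@(3,1)
Op 2: place BN@(2,0)
Op 3: place WR@(4,4)
Op 4: place BR@(1,1)
Op 5: place WQ@(0,5)
Op 6: remove (4,4)
Per-piece attacks for B:
  BR@(1,1): attacks (1,2) (1,3) (1,4) (1,5) (1,0) (2,1) (3,1) (0,1) [ray(1,0) blocked at (3,1)]
  BN@(2,0): attacks (3,2) (4,1) (1,2) (0,1)
  BQ@(3,1): attacks (3,2) (3,3) (3,4) (3,5) (3,0) (4,1) (5,1) (2,1) (1,1) (4,2) (5,3) (4,0) (2,2) (1,3) (0,4) (2,0) [ray(-1,0) blocked at (1,1); ray(-1,-1) blocked at (2,0)]
B attacks (1,5): yes

Answer: yes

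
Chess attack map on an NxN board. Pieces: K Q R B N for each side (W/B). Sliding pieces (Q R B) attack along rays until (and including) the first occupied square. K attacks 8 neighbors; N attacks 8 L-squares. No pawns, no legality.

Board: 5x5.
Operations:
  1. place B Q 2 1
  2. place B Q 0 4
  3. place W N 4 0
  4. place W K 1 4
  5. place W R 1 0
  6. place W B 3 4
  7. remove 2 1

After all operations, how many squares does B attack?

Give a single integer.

Answer: 9

Derivation:
Op 1: place BQ@(2,1)
Op 2: place BQ@(0,4)
Op 3: place WN@(4,0)
Op 4: place WK@(1,4)
Op 5: place WR@(1,0)
Op 6: place WB@(3,4)
Op 7: remove (2,1)
Per-piece attacks for B:
  BQ@(0,4): attacks (0,3) (0,2) (0,1) (0,0) (1,4) (1,3) (2,2) (3,1) (4,0) [ray(1,0) blocked at (1,4); ray(1,-1) blocked at (4,0)]
Union (9 distinct): (0,0) (0,1) (0,2) (0,3) (1,3) (1,4) (2,2) (3,1) (4,0)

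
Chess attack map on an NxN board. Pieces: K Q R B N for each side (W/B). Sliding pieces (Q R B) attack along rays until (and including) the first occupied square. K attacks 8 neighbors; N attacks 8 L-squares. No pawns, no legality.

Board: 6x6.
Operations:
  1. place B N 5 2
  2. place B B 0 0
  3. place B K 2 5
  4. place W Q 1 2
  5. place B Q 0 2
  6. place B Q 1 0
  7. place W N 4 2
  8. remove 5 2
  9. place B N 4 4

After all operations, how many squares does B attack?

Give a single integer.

Op 1: place BN@(5,2)
Op 2: place BB@(0,0)
Op 3: place BK@(2,5)
Op 4: place WQ@(1,2)
Op 5: place BQ@(0,2)
Op 6: place BQ@(1,0)
Op 7: place WN@(4,2)
Op 8: remove (5,2)
Op 9: place BN@(4,4)
Per-piece attacks for B:
  BB@(0,0): attacks (1,1) (2,2) (3,3) (4,4) [ray(1,1) blocked at (4,4)]
  BQ@(0,2): attacks (0,3) (0,4) (0,5) (0,1) (0,0) (1,2) (1,3) (2,4) (3,5) (1,1) (2,0) [ray(0,-1) blocked at (0,0); ray(1,0) blocked at (1,2)]
  BQ@(1,0): attacks (1,1) (1,2) (2,0) (3,0) (4,0) (5,0) (0,0) (2,1) (3,2) (4,3) (5,4) (0,1) [ray(0,1) blocked at (1,2); ray(-1,0) blocked at (0,0)]
  BK@(2,5): attacks (2,4) (3,5) (1,5) (3,4) (1,4)
  BN@(4,4): attacks (2,5) (5,2) (3,2) (2,3)
Union (27 distinct): (0,0) (0,1) (0,3) (0,4) (0,5) (1,1) (1,2) (1,3) (1,4) (1,5) (2,0) (2,1) (2,2) (2,3) (2,4) (2,5) (3,0) (3,2) (3,3) (3,4) (3,5) (4,0) (4,3) (4,4) (5,0) (5,2) (5,4)

Answer: 27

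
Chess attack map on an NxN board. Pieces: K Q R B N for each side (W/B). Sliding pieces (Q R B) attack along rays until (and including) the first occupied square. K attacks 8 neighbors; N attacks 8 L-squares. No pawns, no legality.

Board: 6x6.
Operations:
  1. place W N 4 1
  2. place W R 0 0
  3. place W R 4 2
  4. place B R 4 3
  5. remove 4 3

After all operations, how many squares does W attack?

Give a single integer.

Op 1: place WN@(4,1)
Op 2: place WR@(0,0)
Op 3: place WR@(4,2)
Op 4: place BR@(4,3)
Op 5: remove (4,3)
Per-piece attacks for W:
  WR@(0,0): attacks (0,1) (0,2) (0,3) (0,4) (0,5) (1,0) (2,0) (3,0) (4,0) (5,0)
  WN@(4,1): attacks (5,3) (3,3) (2,2) (2,0)
  WR@(4,2): attacks (4,3) (4,4) (4,5) (4,1) (5,2) (3,2) (2,2) (1,2) (0,2) [ray(0,-1) blocked at (4,1)]
Union (20 distinct): (0,1) (0,2) (0,3) (0,4) (0,5) (1,0) (1,2) (2,0) (2,2) (3,0) (3,2) (3,3) (4,0) (4,1) (4,3) (4,4) (4,5) (5,0) (5,2) (5,3)

Answer: 20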